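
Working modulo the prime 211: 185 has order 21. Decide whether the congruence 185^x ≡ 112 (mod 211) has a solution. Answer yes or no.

⟨185⟩ has order 21; its elements mod 211 are {1, 14, 34, 43, 54, 58, 73, 101, 117, 123, 144, 148, 161, 171, 173, 178, 179, 180, 185, 196, 199}.
112 is not in this set.

no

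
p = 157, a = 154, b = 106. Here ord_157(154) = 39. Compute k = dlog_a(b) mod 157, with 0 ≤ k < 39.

Successive powers of 154 modulo 157:
  154^0=1  154^1=154  154^2=9  154^3=130  154^4=81  154^5=71
  154^6=101  154^7=11  154^8=124  154^9=99  154^10=17  154^11=106
So 154^11 ≡ 106 (mod 157), giving k = 11.

11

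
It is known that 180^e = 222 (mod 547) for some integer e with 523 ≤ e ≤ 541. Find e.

Compute 180^523 mod 547 = 159, then multiply by 180 repeatedly:
  180^523=159  180^524=176  180^525=501  180^526=472  180^527=175
  180^528=321  180^529=345  180^530=289  180^531=55  180^532=54
  180^533=421  180^534=294  180^535=408  180^536=142  180^537=398
  180^538=530  180^539=222
Found 222 at exponent 539.

539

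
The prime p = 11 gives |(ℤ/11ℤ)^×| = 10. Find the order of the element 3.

The order of 3 must divide p − 1 = 10 = 2 · 5.
Divisors: 1, 2, 5, 10.
Check each in increasing order: 3^1 ≡ 3;  3^2 ≡ 9;  3^5 ≡ 1.
Smallest exponent giving 1 is 5.

5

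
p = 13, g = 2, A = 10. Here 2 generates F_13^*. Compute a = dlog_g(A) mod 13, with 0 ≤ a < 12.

Successive powers of 2 modulo 13:
  2^0=1  2^1=2  2^2=4  2^3=8  2^4=3  2^5=6
  2^6=12  2^7=11  2^8=9  2^9=5  2^10=10
So 2^10 ≡ 10 (mod 13), giving a = 10.

10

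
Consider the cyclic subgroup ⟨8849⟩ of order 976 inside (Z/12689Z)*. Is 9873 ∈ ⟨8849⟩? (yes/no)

yes

9873 ∈ ⟨8849⟩ iff 9873^976 ≡ 1 (mod 12689), since |⟨8849⟩| = 976.
9873^976 mod 12689 = 1.
Since 1 = 1, 9873 lies in the subgroup.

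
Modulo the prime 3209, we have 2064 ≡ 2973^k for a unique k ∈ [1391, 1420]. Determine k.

Compute 2973^1391 mod 3209 = 1477, then multiply by 2973 repeatedly:
  2973^1391=1477  2973^1392=1209  2973^1393=277  2973^1394=2017  2973^1395=2129
  2973^1396=1369  2973^1397=1025  2973^1398=1984  2973^1399=290  2973^1400=2158
  2973^1401=943  2973^1402=2082  2973^1403=2834  2973^1404=1857  2973^1405=1381
  2973^1406=1402  2973^1407=2864  2973^1408=1195  2973^1409=372  2973^1410=2060
  2973^1411=1608  2973^1412=2383  2973^1413=2396  2973^1414=2537  2973^1415=1351
  2973^1416=2064
Found 2064 at exponent 1416.

1416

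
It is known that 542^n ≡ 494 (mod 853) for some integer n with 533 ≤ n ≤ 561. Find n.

536

Compute 542^533 mod 853 = 556, then multiply by 542 repeatedly:
  542^533=556  542^534=243  542^535=344  542^536=494
Found 494 at exponent 536.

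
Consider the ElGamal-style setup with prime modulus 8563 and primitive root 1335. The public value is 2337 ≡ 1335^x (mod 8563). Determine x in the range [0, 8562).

Baby-step giant-step with m = ceil(sqrt(8562)) = 93.
Baby table (1335^j mod 8563 for j=0..92):
  0:1  1:1335  2:1121  3:6573  4:6443  5:4153  6:3994  7:5804
  8:7388  9:6967  10:1527  11:551  12:7730  13:1135  14:8137  15:5011
  16:1982  17:3  18:4005  19:3363  20:2593  21:2203  22:3896  23:3419
  24:286  25:5038  26:3775  27:4581  28:1653  29:6064  30:3405  31:7285
  32:6470  33:5946  34:9  35:3452  36:1526  37:7779  38:6609  39:3125
  40:1694  41:858  42:6551  43:2762  44:5180  45:4959  46:1066  47:1652
  48:4729  49:2284  50:712  51:27  52:1793  53:4578  54:6211  55:2701
  56:812  57:5082  58:2574  59:2527  60:8286  61:6977  62:6314  63:3198
  64:4956  65:5624  66:6852  67:2136  68:81  69:5379  70:5171  71:1507
  72:8103  73:2436  74:6683  75:7722  76:7581  77:7732  78:3805  79:1816
  80:1031  81:6305  82:8309  83:3430  84:6408  85:243  86:7574  87:6950
  88:4521  89:7183  90:7308  91:2923  92:6040
Giant step factor: 1335^(-93) ≡ 5636 (mod 8563).
Scan 2337·5636^i mod 8563 for i = 0, 1, …:
  i=0: 2337   i=1: 1438   i=2: 3970   i=3: 8364
  i=4: 189   i=5: 3392   i=6: 4696   i=7: 6986
  i=8: 422   i=9: 6441     …   i=50: 7901
  i=51: 2436
Match at i=51, j=73: x = 51·93 + 73 = 4816.

4816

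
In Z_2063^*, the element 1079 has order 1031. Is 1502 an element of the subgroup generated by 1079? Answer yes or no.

yes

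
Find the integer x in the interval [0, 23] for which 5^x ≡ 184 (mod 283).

17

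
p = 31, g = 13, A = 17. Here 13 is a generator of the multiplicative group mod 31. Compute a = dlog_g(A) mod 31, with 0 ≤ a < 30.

17

Successive powers of 13 modulo 31:
  13^0=1  13^1=13  13^2=14  13^3=27  13^4=10  13^5=6
  13^6=16  13^7=22  13^8=7  13^9=29  13^10=5  13^11=3
  13^12=8  13^13=11  13^14=19  13^15=30  13^16=18  13^17=17
So 13^17 ≡ 17 (mod 31), giving a = 17.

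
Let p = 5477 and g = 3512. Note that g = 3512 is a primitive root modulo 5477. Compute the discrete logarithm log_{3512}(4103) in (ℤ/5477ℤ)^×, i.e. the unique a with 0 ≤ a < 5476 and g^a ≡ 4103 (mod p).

2694

Baby-step giant-step with m = ceil(sqrt(5476)) = 74.
Baby table (3512^j mod 5477 for j=0..73):
  0:1  1:3512  2:5417  3:2883  4:3600  5:2284  6:3080  7:5362
  8:1418  9:1423  10:2552  11:2252  12:236  13:1805  14:2271  15:1240
  16:665  17:2278  18:3916  19:245  20:551  21:1731  22:5279  23:203
  24:926  25:4251  26:4687  27:2359  28:3584  29:862  30:4040  31:3050
  32:4065  33:3218  34:2565  35:4092  36:4933  37:945  38:5255  39:3547
  40:2366  41:783  42:442  43:2313  44:865  45:3622  46:2870  47:1760
  48:3064  49:3940  50:2378  51:4588  52:5199  53:4047  54:249  55:3645
  56:1491  57:380  58:3649  59:4585  60:140  61:4227  62:2554  63:3799
  64:116  65:2094  66:3994  67:331  68:1348  69:2048  70:1275  71:3091
  72:178  73:758
Giant step factor: 3512^(-74) ≡ 3658 (mod 5477).
Scan 4103·3658^i mod 5477 for i = 0, 1, …:
  i=0: 4103   i=1: 1794   i=2: 1006   i=3: 4881
  i=4: 5155   i=5: 5156   i=6: 3337   i=7: 3990
  i=8: 4692   i=9: 3895     …   i=35: 606
  i=36: 4040
Match at i=36, j=30: a = 36·74 + 30 = 2694.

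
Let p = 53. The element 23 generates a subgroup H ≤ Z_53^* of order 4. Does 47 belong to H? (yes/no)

no

47 ∈ ⟨23⟩ iff 47^4 ≡ 1 (mod 53), since |⟨23⟩| = 4.
47^4 mod 53 = 24.
Since 24 ≠ 1, 47 does not lie in the subgroup.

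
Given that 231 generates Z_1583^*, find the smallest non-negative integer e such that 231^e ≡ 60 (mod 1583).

Baby-step giant-step with m = ceil(sqrt(1582)) = 40.
Baby table (231^j mod 1583 for j=0..39):
  0:1  1:231  2:1122  3:1153  4:399  5:355  6:1272  7:977
  8:901  9:758  10:968  11:405  12:158  13:89  14:1563  15:129
  16:1305  17:685  18:1518  19:815  20:1471  21:1039  22:976  23:670
  24:1219  25:1398  26:6  27:1386  28:400  29:586  30:811  31:547
  32:1300  33:1113  34:657  35:1382  36:1059  37:847  38:948  39:534
Giant step factor: 231^(-40) ≡ 620 (mod 1583).
Scan 60·620^i mod 1583 for i = 0, 1, …:
  i=0: 60   i=1: 791   i=2: 1273   i=3: 926
  i=4: 1074   i=5: 1020   i=6: 783   i=7: 1062
  i=8: 1495   i=9: 845     …   i=22: 38
  i=23: 1398
Match at i=23, j=25: e = 23·40 + 25 = 945.

945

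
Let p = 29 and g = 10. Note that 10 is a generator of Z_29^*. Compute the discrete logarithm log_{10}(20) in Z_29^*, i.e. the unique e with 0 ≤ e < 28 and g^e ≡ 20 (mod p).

12

Successive powers of 10 modulo 29:
  10^0=1  10^1=10  10^2=13  10^3=14  10^4=24  10^5=8
  10^6=22  10^7=17  10^8=25  10^9=18  10^10=6  10^11=2
  10^12=20
So 10^12 ≡ 20 (mod 29), giving e = 12.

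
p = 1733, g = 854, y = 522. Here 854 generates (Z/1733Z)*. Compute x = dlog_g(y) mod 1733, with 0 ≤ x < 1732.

287

Baby-step giant-step with m = ceil(sqrt(1732)) = 42.
Baby table (854^j mod 1733 for j=0..41):
  0:1  1:854  2:1456  3:863  4:477  5:103  6:1312  7:930
  8:506  9:607  10:211  11:1695  12:475  13:128  14:133  15:937
  16:1285  17:401  18:1053  19:1568  20:1196  21:647  22:1444  23:1013
  24:335  25:145  26:787  27:1427  28:359  29:1578  30:1071  31:1343
  32:1409  33:584  34:1365  35:1134  36:1422  37:1288  38:1230  39:222
  40:691  41:894
Giant step factor: 854^(-42) ≡ 426 (mod 1733).
Scan 522·426^i mod 1733 for i = 0, 1, …:
  i=0: 522   i=1: 548   i=2: 1226   i=3: 643
  i=4: 104   i=5: 979   i=6: 1134
Match at i=6, j=35: x = 6·42 + 35 = 287.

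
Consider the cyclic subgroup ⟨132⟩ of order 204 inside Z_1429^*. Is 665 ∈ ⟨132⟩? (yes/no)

yes

665 ∈ ⟨132⟩ iff 665^204 ≡ 1 (mod 1429), since |⟨132⟩| = 204.
665^204 mod 1429 = 1.
Since 1 = 1, 665 lies in the subgroup.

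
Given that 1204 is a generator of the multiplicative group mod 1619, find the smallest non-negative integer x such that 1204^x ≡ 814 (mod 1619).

465

Baby-step giant-step with m = ceil(sqrt(1618)) = 41.
Baby table (1204^j mod 1619 for j=0..40):
  0:1  1:1204  2:611  3:618  4:951  5:371  6:1459  7:21
  8:999  9:1498  10:26  11:543  12:1315  13:1497  14:441  15:1551
  16:697  17:546  18:70  19:92  20:676  21:1166  22:191  23:66
  24:133  25:1470  26:313  27:1244  28:201  29:773  30:1386  31:1174
  32:109  33:97  34:220  35:983  36:43  37:1583  38:369  39:670
  40:418
Giant step factor: 1204^(-41) ≡ 526 (mod 1619).
Scan 814·526^i mod 1619 for i = 0, 1, …:
  i=0: 814   i=1: 748   i=2: 31   i=3: 116
  i=4: 1113   i=5: 979   i=6: 112   i=7: 628
  i=8: 52   i=9: 1448   i=10: 718   i=11: 441
Match at i=11, j=14: x = 11·41 + 14 = 465.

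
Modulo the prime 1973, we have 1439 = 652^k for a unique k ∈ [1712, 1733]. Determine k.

Compute 652^1712 mod 1973 = 1287, then multiply by 652 repeatedly:
  652^1712=1287  652^1713=599  652^1714=1867  652^1715=1916  652^1716=323
  652^1717=1458  652^1718=1603  652^1719=1439
Found 1439 at exponent 1719.

1719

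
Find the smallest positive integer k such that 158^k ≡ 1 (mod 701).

The order of 158 must divide p − 1 = 700 = 2^2 · 5^2 · 7.
Divisors: 1, 2, 4, 5, 7, 10, 14, 20, 25, 28, 35, 50, 70, 100, 140, 175, 350, 700.
Check each in increasing order: 158^1 ≡ 158;  158^2 ≡ 429;  158^4 ≡ 379;  158^5 ≡ 297;  158^7 ≡ 532;  158^10 ≡ 584;  158^14 ≡ 521;  158^20 ≡ 370;  158^25 ≡ 534;  158^28 ≡ 154;  158^35 ≡ 612;  158^50 ≡ 550;  158^70 ≡ 210;  158^100 ≡ 369;  158^140 ≡ 638;  158^175 ≡ 700;  158^350 ≡ 1.
Smallest exponent giving 1 is 350.

350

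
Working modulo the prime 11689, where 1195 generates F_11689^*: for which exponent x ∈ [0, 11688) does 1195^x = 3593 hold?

11548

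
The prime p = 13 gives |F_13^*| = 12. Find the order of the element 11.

The order of 11 must divide p − 1 = 12 = 2^2 · 3.
Divisors: 1, 2, 3, 4, 6, 12.
Check each in increasing order: 11^1 ≡ 11;  11^2 ≡ 4;  11^3 ≡ 5;  11^4 ≡ 3;  11^6 ≡ 12;  11^12 ≡ 1.
Smallest exponent giving 1 is 12.

12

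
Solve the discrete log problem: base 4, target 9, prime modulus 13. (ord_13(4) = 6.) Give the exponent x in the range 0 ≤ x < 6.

4

Successive powers of 4 modulo 13:
  4^0=1  4^1=4  4^2=3  4^3=12  4^4=9
So 4^4 ≡ 9 (mod 13), giving x = 4.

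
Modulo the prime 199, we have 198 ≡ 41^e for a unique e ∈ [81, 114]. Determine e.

99

Compute 41^81 mod 199 = 85, then multiply by 41 repeatedly:
  41^81=85  41^82=102  41^83=3  41^84=123  41^85=68
  41^86=2  41^87=82  41^88=178  41^89=134  41^90=121
  41^91=185  41^92=23  41^93=147  41^94=57  41^95=148
  41^96=98  41^97=38  41^98=165  41^99=198
Found 198 at exponent 99.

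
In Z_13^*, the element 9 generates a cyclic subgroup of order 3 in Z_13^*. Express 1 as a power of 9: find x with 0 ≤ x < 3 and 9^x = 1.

Successive powers of 9 modulo 13:
  9^0=1
So 9^0 ≡ 1 (mod 13), giving x = 0.

0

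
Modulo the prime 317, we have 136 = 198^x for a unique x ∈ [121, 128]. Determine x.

122

Compute 198^121 mod 317 = 180, then multiply by 198 repeatedly:
  198^121=180  198^122=136
Found 136 at exponent 122.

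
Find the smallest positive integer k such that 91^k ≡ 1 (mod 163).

81

The order of 91 must divide p − 1 = 162 = 2 · 3^4.
Divisors: 1, 2, 3, 6, 9, 18, 27, 54, 81, 162.
Check each in increasing order: 91^1 ≡ 91;  91^2 ≡ 131;  91^3 ≡ 22;  91^6 ≡ 158;  91^9 ≡ 53;  91^18 ≡ 38;  91^27 ≡ 58;  91^54 ≡ 104;  91^81 ≡ 1.
Smallest exponent giving 1 is 81.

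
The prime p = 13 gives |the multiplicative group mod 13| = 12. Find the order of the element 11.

The order of 11 must divide p − 1 = 12 = 2^2 · 3.
Divisors: 1, 2, 3, 4, 6, 12.
Check each in increasing order: 11^1 ≡ 11;  11^2 ≡ 4;  11^3 ≡ 5;  11^4 ≡ 3;  11^6 ≡ 12;  11^12 ≡ 1.
Smallest exponent giving 1 is 12.

12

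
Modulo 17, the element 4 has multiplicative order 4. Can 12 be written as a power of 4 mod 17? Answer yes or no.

12 ∈ ⟨4⟩ iff 12^4 ≡ 1 (mod 17), since |⟨4⟩| = 4.
12^4 mod 17 = 13.
Since 13 ≠ 1, 12 does not lie in the subgroup.

no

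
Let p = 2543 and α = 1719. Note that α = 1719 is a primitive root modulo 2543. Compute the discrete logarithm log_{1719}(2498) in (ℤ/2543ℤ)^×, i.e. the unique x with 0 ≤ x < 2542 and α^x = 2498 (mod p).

500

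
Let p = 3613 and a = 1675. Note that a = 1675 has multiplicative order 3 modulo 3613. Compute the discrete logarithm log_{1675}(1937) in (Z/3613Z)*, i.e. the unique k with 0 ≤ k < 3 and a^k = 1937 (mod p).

Successive powers of 1675 modulo 3613:
  1675^0=1  1675^1=1675  1675^2=1937
So 1675^2 ≡ 1937 (mod 3613), giving k = 2.

2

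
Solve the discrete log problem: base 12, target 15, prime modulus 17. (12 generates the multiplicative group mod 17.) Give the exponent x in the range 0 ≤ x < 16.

Successive powers of 12 modulo 17:
  12^0=1  12^1=12  12^2=8  12^3=11  12^4=13  12^5=3
  12^6=2  12^7=7  12^8=16  12^9=5  12^10=9  12^11=6
  12^12=4  12^13=14  12^14=15
So 12^14 ≡ 15 (mod 17), giving x = 14.

14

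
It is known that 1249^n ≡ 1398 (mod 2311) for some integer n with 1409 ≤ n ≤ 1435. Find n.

1411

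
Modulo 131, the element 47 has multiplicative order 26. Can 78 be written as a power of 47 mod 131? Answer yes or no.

no

78 ∈ ⟨47⟩ iff 78^26 ≡ 1 (mod 131), since |⟨47⟩| = 26.
78^26 mod 131 = 53.
Since 53 ≠ 1, 78 does not lie in the subgroup.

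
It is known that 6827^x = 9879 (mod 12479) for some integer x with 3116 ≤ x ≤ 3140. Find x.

3129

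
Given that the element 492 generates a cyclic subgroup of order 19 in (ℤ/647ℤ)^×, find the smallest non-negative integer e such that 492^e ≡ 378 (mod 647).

15

Successive powers of 492 modulo 647:
  492^0=1  492^1=492  492^2=86  492^3=257  492^4=279  492^5=104
  492^6=55  492^7=533  492^8=201  492^9=548  492^10=464  492^11=544
  492^12=437  492^13=200  492^14=56  492^15=378
So 492^15 ≡ 378 (mod 647), giving e = 15.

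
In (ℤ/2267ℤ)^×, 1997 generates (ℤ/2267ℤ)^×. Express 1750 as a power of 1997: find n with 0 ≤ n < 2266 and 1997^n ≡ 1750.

2144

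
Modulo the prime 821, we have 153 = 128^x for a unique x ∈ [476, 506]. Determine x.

487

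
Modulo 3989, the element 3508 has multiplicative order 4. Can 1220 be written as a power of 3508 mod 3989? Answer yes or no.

⟨3508⟩ has order 4; its elements mod 3989 are {1, 481, 3508, 3988}.
1220 is not in this set.

no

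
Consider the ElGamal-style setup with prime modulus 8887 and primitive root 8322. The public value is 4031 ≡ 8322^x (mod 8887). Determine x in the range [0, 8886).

5810

Baby-step giant-step with m = ceil(sqrt(8886)) = 95.
Baby table (8322^j mod 8887 for j=0..94):
  0:1  1:8322  2:8180  3:8427  4:2177  5:5288  6:7199  7:2811
  8:2558  9:3311  10:4442  11:5291  12:5504  13:690  14:1178  15:955
  16:2532  17:227  18:5050  19:8364  20:2224  21:5394  22:631  23:7852
  24:7120  25:3011  26:5089  27:4103  28:1312  29:5228  30:5551  31:796
  32:3497  33:5996  34:7094  35:8814  36:5697  37:7176  38:6919  39:1045
  40:5004  41:7693  42:8085  43:8780  44:7133  45:4553  46:4785  47:7010
  48:2952  49:2876  50:1381  51:1791  52:1203  53:4604  54:2631  55:6501
  56:6153  57:7259  58:4459  59:4573  60:2372  61:1757  62:2639  63:1981
  64:497  65:3579  66:4101  67:2442  68:6642  69:6471  70:5329  71:1808
  72:485  73:1472  74:3698  75:7962  76:7179  77:5224  78:7811  79:3624
  80:5337  81:6175  82:3716  83:6679  84:3340  85:5831  86:2562  87:1051
  88:1614  89:3451  90:5325  91:4068  92:3313  93:3312  94:3877
Giant step factor: 8322^(-95) ≡ 5756 (mod 8887).
Scan 4031·5756^i mod 8887 for i = 0, 1, …:
  i=0: 4031   i=1: 7366   i=2: 7706   i=3: 719
  i=4: 6109   i=5: 6432   i=6: 8237   i=7: 27
  i=8: 4333   i=9: 3826     …   i=60: 5316
  i=61: 955
Match at i=61, j=15: x = 61·95 + 15 = 5810.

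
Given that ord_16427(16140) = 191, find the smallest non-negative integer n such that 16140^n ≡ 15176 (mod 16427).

144

Baby-step giant-step with m = ceil(sqrt(191)) = 14.
Baby table (16140^j mod 16427 for j=0..13):
  0:1  1:16140  2:234  3:14977  4:5475  5:5667  6:16271  7:11918
  8:12777  9:12649  10:104  11:3006  12:7909  13:13470
Giant step factor: 16140^(-14) ≡ 3238 (mod 16427).
Scan 15176·3238^i mod 16427 for i = 0, 1, …:
  i=0: 15176   i=1: 6731   i=2: 12776   i=3: 5502
  i=4: 8608   i=5: 12512   i=6: 4874   i=7: 12092
  i=8: 8355   i=9: 14648   i=10: 5475
Match at i=10, j=4: n = 10·14 + 4 = 144.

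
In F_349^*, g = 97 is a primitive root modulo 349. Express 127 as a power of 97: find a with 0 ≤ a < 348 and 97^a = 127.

309

Baby-step giant-step with m = ceil(sqrt(348)) = 19.
Baby table (97^j mod 349 for j=0..18):
  0:1  1:97  2:335  3:38  4:196  5:166  6:48  7:119
  8:26  9:79  10:334  11:290  12:210  13:128  14:201  15:302
  16:327  17:309  18:308
Giant step factor: 97^(-19) ≡ 306 (mod 349).
Scan 127·306^i mod 349 for i = 0, 1, …:
  i=0: 127   i=1: 123   i=2: 295   i=3: 228
  i=4: 317   i=5: 329   i=6: 162   i=7: 14
  i=8: 96   i=9: 60     …   i=15: 126
  i=16: 166
Match at i=16, j=5: a = 16·19 + 5 = 309.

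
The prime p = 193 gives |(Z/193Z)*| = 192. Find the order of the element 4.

48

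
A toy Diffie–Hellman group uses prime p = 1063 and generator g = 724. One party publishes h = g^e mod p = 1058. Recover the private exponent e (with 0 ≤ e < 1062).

804

Baby-step giant-step with m = ceil(sqrt(1062)) = 33.
Baby table (724^j mod 1063 for j=0..32):
  0:1  1:724  2:117  3:731  4:933  5:487  6:735  7:640
  8:955  9:470  10:120  11:777  12:221  13:554  14:345  15:1038
  16:1034  17:264  18:859  19:61  20:581  21:759  22:1008  23:574
  24:1006  25:189  26:772  27:853  28:1032  29:942  30:625  31:725
  32:841
Giant step factor: 724^(-33) ≡ 974 (mod 1063).
Scan 1058·974^i mod 1063 for i = 0, 1, …:
  i=0: 1058   i=1: 445   i=2: 789   i=3: 1000
  i=4: 292   i=5: 587   i=6: 907   i=7: 65
  i=8: 593   i=9: 373     …   i=23: 320
  i=24: 221
Match at i=24, j=12: e = 24·33 + 12 = 804.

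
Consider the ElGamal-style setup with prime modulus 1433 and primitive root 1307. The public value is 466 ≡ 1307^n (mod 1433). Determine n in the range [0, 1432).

461

Baby-step giant-step with m = ceil(sqrt(1432)) = 38.
Baby table (1307^j mod 1433 for j=0..37):
  0:1  1:1307  2:113  3:92  4:1305  5:365  6:1299  7:1121
  8:621  9:569  10:1389  11:1245  12:760  13:251  14:1333  15:1136
  16:164  17:831  18:1336  19:758  20:503  21:1107  22:952  23:420
  24:101  25:171  26:1382  27:694  28:1402  29:1040  30:796  31:14
  32:1102  33:149  34:1288  35:1074  36:811  37:990
Giant step factor: 1307^(-38) ≡ 1163 (mod 1433).
Scan 466·1163^i mod 1433 for i = 0, 1, …:
  i=0: 466   i=1: 284   i=2: 702   i=3: 1049
  i=4: 504   i=5: 55   i=6: 913   i=7: 1399
  i=8: 582   i=9: 490   i=10: 969   i=11: 609
  i=12: 365
Match at i=12, j=5: n = 12·38 + 5 = 461.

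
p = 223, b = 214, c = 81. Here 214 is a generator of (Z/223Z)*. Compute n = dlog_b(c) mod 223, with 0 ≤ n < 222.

2

Successive powers of 214 modulo 223:
  214^0=1  214^1=214  214^2=81
So 214^2 ≡ 81 (mod 223), giving n = 2.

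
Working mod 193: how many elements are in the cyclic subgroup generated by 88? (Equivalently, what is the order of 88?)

The order of 88 must divide p − 1 = 192 = 2^6 · 3.
Divisors: 1, 2, 3, 4, 6, 8, 12, 16, 24, 32, 48, 64, 96, 192.
Check each in increasing order: 88^1 ≡ 88;  88^2 ≡ 24;  88^3 ≡ 182;  88^4 ≡ 190;  88^6 ≡ 121;  88^8 ≡ 9;  88^12 ≡ 166;  88^16 ≡ 81;  88^24 ≡ 150;  88^32 ≡ 192;  88^48 ≡ 112;  88^64 ≡ 1.
Smallest exponent giving 1 is 64.

64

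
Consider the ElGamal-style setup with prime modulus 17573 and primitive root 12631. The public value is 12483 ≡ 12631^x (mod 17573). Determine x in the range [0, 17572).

15091

Baby-step giant-step with m = ceil(sqrt(17572)) = 133.
Baby table (12631^j mod 17573 for j=0..132):
  0:1  1:12631  2:14467  3:8623  4:17232  5:15787  6:4766  7:11821
  8:10843  9:11544  10:9083  11:10829  12:10440  13:17421  14:13118  15:15214
  16:7279  17:16686  18:7877  19:13634  20:13227  21:3726  22:2612  23:7651
  24:5854  25:12263  26:5531  27:9386  28:7108  29:691  30:11813  31:15233
  32:1246  33:10391  34:13557  35:7155  36:14439  37:6415  38:16335  39:2792
  40:14314  41:9110  42:406  43:14443  44:4220  45:3911  46:2138  47:12950
  48:1966  49:1897  50:9008  51:12446  52:14941  53:3324  54:3547  55:8580
  56:1289  57:8761  58:3010  59:8911  60:17349  61:17482  62:10397  63:1478
  64:6092  65:13458  66:4369  67:5619  68:13815  69:14948  70:3876  71:16951
  72:16222  73:16475  74:13832  75:1226  76:3793  77:5385  78:10425  79:3686
  80:6989  81:8880  82:12394  83:8330  84:6679  85:12049  86:8739  87:6296
  88:6951  89:3373  90:7411  91:14543  92:2064  93:9625  94:3361  95:13996
  96:16669  97:4026  98:13717  99:7220  100:9523  101:15401  102:14494  103:15773
  104:3662  105:2586  106:13132  107:16318  108:16514  109:14397  110:3103  111:6203
  112:9659  113:11063  114:13830  115:11110  116:10005  117:5712  118:11107  119:7258
  120:15030  121:2811  122:8281  123:2815  124:6086  125:7964  126:5432  127:6600
  128:15861  129:8091  130:10426  131:16317  132:3883
Giant step factor: 12631^(-133) ≡ 11799 (mod 17573).
Scan 12483·11799^i mod 17573 for i = 0, 1, …:
  i=0: 12483   i=1: 7604   i=2: 9431   i=3: 4133
  i=4: 192   i=5: 16064   i=6: 14331   i=7: 4063
  i=8: 193   i=9: 10290     …   i=112: 10276
  i=113: 10397
Match at i=113, j=62: x = 113·133 + 62 = 15091.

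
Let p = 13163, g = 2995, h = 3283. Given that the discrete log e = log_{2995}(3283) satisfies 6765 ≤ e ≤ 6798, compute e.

6768

Compute 2995^6765 mod 13163 = 7445, then multiply by 2995 repeatedly:
  2995^6765=7445  2995^6766=12816  2995^6767=612  2995^6768=3283
Found 3283 at exponent 6768.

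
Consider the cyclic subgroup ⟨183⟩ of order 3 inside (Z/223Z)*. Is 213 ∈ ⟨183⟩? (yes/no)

no

213 ∈ ⟨183⟩ iff 213^3 ≡ 1 (mod 223), since |⟨183⟩| = 3.
213^3 mod 223 = 115.
Since 115 ≠ 1, 213 does not lie in the subgroup.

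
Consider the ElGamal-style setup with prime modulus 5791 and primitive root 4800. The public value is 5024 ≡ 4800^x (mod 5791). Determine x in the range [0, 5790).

Baby-step giant-step with m = ceil(sqrt(5790)) = 77.
Baby table (4800^j mod 5791 for j=0..76):
  0:1  1:4800  2:3402  3:4771  4:3186  5:4560  6:3811  7:4822
  8:4764  9:4332  10:3910  11:5160  12:5684  13:1799  14:819  15:4902
  16:767  17:4315  18:3384  19:5236  20:5651  21:5547  22:4373  23:3816
  24:5658  25:4401  26:5023  27:2467  28:4796  29:1575  30:2745  31:1475
  32:3398  33:2944  34:1160  35:2849  36:2649  37:3955  38:1102  39:2417
  40:2227  41:5205  42:1626  43:4323  44:1247  45:3497  46:3282  47:2080
  48:316  49:5349  50:3697  51:1976  52:4933  53:4792  54:5539  55:719
  56:5555  57:2236  58:2077  59:3289  60:934  61:966  62:4000  63:2835
  64:4941  65:2655  66:3800  67:4141  68:2088  69:3970  70:3610  71:1328
  72:4300  73:876  74:534  75:3578  76:4085
Giant step factor: 4800^(-77) ≡ 2256 (mod 5791).
Scan 5024·2256^i mod 5791 for i = 0, 1, …:
  i=0: 5024   i=1: 1157   i=2: 4242   i=3: 3220
  i=4: 2406   i=5: 1769   i=6: 865   i=7: 5664
  i=8: 3038   i=9: 2975     …   i=36: 4766
  i=37: 4000
Match at i=37, j=62: x = 37·77 + 62 = 2911.

2911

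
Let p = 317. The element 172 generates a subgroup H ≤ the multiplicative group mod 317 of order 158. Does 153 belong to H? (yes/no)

153 ∈ ⟨172⟩ iff 153^158 ≡ 1 (mod 317), since |⟨172⟩| = 158.
153^158 mod 317 = 316.
Since 316 ≠ 1, 153 does not lie in the subgroup.

no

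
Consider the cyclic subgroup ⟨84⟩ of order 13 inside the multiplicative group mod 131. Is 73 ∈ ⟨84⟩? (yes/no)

73 ∈ ⟨84⟩ iff 73^13 ≡ 1 (mod 131), since |⟨84⟩| = 13.
73^13 mod 131 = 78.
Since 78 ≠ 1, 73 does not lie in the subgroup.

no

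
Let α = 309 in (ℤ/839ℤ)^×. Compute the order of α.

The order of 309 must divide p − 1 = 838 = 2 · 419.
Divisors: 1, 2, 419, 838.
Check each in increasing order: 309^1 ≡ 309;  309^2 ≡ 674;  309^419 ≡ 838;  309^838 ≡ 1.
Smallest exponent giving 1 is 838.

838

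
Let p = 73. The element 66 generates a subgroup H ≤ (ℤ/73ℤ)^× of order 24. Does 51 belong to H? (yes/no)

⟨66⟩ has order 24; its elements mod 73 are {1, 3, 7, 8, 9, 10, 17, 21, 22, 24, 27, 30, 43, 46, 49, 51, 52, 56, 63, 64, 65, 66, 70, 72}.
51 is in this set.

yes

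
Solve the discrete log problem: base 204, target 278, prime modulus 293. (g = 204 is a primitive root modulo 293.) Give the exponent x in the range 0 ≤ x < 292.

180

Baby-step giant-step with m = ceil(sqrt(292)) = 18.
Baby table (204^j mod 293 for j=0..17):
  0:1  1:204  2:10  3:282  4:100  5:183  6:121  7:72
  8:38  9:134  10:87  11:168  12:284  13:215  14:203  15:99
  16:272  17:111
Giant step factor: 204^(-18) ≡ 233 (mod 293).
Scan 278·233^i mod 293 for i = 0, 1, …:
  i=0: 278   i=1: 21   i=2: 205   i=3: 6
  i=4: 226   i=5: 211   i=6: 232   i=7: 144
  i=8: 150   i=9: 83   i=10: 1
Match at i=10, j=0: x = 10·18 + 0 = 180.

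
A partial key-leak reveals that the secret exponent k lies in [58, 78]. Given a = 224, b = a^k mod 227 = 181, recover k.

Compute 224^58 mod 227 = 77, then multiply by 224 repeatedly:
  224^58=77  224^59=223  224^60=12  224^61=191  224^62=108
  224^63=130  224^64=64  224^65=35  224^66=122  224^67=88
  224^68=190  224^69=111  224^70=121  224^71=91  224^72=181
Found 181 at exponent 72.

72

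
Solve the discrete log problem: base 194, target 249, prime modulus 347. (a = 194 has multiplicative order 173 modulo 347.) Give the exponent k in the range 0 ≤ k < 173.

63

Baby-step giant-step with m = ceil(sqrt(173)) = 14.
Baby table (194^j mod 347 for j=0..13):
  0:1  1:194  2:160  3:157  4:269  5:136  6:12  7:246
  8:185  9:149  10:105  11:244  12:144  13:176
Giant step factor: 194^(-14) ≡ 259 (mod 347).
Scan 249·259^i mod 347 for i = 0, 1, …:
  i=0: 249   i=1: 296   i=2: 324   i=3: 289
  i=4: 246
Match at i=4, j=7: k = 4·14 + 7 = 63.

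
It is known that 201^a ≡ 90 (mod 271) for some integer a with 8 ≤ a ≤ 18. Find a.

18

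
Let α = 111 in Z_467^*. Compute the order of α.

466

The order of 111 must divide p − 1 = 466 = 2 · 233.
Divisors: 1, 2, 233, 466.
Check each in increasing order: 111^1 ≡ 111;  111^2 ≡ 179;  111^233 ≡ 466;  111^466 ≡ 1.
Smallest exponent giving 1 is 466.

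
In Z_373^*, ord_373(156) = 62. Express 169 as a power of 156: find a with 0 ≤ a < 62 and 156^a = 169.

40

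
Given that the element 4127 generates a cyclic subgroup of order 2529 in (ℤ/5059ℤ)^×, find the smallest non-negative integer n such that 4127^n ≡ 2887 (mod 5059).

Baby-step giant-step with m = ceil(sqrt(2529)) = 51.
Baby table (4127^j mod 5059 for j=0..50):
  0:1  1:4127  2:3535  3:3848  4:495  5:4088  6:4470  7:2576
  8:2193  9:5019  10:1867  11:252  12:2909  13:436  14:3427  15:3324
  16:3199  17:3342  18:1600  19:1205  20:38  21:5056  22:2796  23:4572
  24:3633  25:3574  26:2913  27:1767  28:2390  29:3539  30:120  31:4517
  32:4303  33:1391  34:3751  35:4896  36:146  37:521  38:92  39:259
  40:1444  41:4945  42:9  43:1730  44:1461  45:4278  46:4455  47:1379
  48:4817  49:2948  50:4560
Giant step factor: 4127^(-51) ≡ 267 (mod 5059).
Scan 2887·267^i mod 5059 for i = 0, 1, …:
  i=0: 2887   i=1: 1861   i=2: 1105   i=3: 1613
  i=4: 656   i=5: 3146   i=6: 188   i=7: 4665
  i=8: 1041   i=9: 4761     …   i=37: 886
  i=38: 3848
Match at i=38, j=3: n = 38·51 + 3 = 1941.

1941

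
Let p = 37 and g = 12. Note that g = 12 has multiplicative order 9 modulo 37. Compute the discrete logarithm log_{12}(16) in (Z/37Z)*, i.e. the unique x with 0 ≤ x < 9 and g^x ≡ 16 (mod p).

Successive powers of 12 modulo 37:
  12^0=1  12^1=12  12^2=33  12^3=26  12^4=16
So 12^4 ≡ 16 (mod 37), giving x = 4.

4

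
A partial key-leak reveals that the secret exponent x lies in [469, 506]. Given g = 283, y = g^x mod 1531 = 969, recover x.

Compute 283^469 mod 1531 = 1501, then multiply by 283 repeatedly:
  283^469=1501  283^470=696  283^471=1000  283^472=1296  283^473=859
  283^474=1199  283^475=966  283^476=860  283^477=1482  283^478=1443
  283^479=1123  283^480=892  283^481=1352  283^482=1397  283^483=353
  283^484=384  283^485=1502  283^486=979  283^487=1477  283^488=28
  283^489=269  283^490=1108  283^491=1240  283^492=321  283^493=514
  283^494=17  283^495=218  283^496=454  283^497=1409  283^498=687
  283^499=1515  283^500=65  283^501=23  283^502=385  283^503=254
  283^504=1456  283^505=209  283^506=969
Found 969 at exponent 506.

506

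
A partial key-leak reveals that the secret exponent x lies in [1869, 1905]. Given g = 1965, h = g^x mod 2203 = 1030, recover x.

Compute 1965^1869 mod 2203 = 586, then multiply by 1965 repeatedly:
  1965^1869=586  1965^1870=1524  1965^1871=783  1965^1872=901  1965^1873=1456
  1965^1874=1546  1965^1875=2156  1965^1876=171  1965^1877=1159  1965^1878=1736
  1965^1879=996  1965^1880=876  1965^1881=797  1965^1882=1975  1965^1883=1392
  1965^1884=1357  1965^1885=875  1965^1886=1035  1965^1887=406  1965^1888=304
  1965^1889=347  1965^1890=1128  1965^1891=302  1965^1892=823  1965^1893=193
  1965^1894=329  1965^1895=1006  1965^1896=699  1965^1897=1066  1965^1898=1840
  1965^1899=477  1965^1900=1030
Found 1030 at exponent 1900.

1900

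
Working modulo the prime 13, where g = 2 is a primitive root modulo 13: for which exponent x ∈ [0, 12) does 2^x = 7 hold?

Successive powers of 2 modulo 13:
  2^0=1  2^1=2  2^2=4  2^3=8  2^4=3  2^5=6
  2^6=12  2^7=11  2^8=9  2^9=5  2^10=10  2^11=7
So 2^11 ≡ 7 (mod 13), giving x = 11.

11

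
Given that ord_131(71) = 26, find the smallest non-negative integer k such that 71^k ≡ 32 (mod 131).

Successive powers of 71 modulo 131:
  71^0=1  71^1=71  71^2=63  71^3=19  71^4=39  71^5=18
  71^6=99  71^7=86  71^8=80  71^9=47  71^10=62  71^11=79
  71^12=107  71^13=130  71^14=60  71^15=68  71^16=112  71^17=92
  71^18=113  71^19=32
So 71^19 ≡ 32 (mod 131), giving k = 19.

19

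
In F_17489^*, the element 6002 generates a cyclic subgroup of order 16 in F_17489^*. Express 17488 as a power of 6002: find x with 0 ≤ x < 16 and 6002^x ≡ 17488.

8

Successive powers of 6002 modulo 17489:
  6002^0=1  6002^1=6002  6002^2=14153  6002^3=2233  6002^4=5892  6002^5=1026
  6002^6=1924  6002^7=5108  6002^8=17488
So 6002^8 ≡ 17488 (mod 17489), giving x = 8.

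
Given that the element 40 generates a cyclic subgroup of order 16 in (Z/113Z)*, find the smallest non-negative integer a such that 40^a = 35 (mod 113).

13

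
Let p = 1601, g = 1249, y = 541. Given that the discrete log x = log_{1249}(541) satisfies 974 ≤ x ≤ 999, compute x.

988

Compute 1249^974 mod 1601 = 941, then multiply by 1249 repeatedly:
  1249^974=941  1249^975=175  1249^976=839  1249^977=857  1249^978=925
  1249^979=1004  1249^980=413  1249^981=315  1249^982=1190  1249^983=582
  1249^984=64  1249^985=1487  1249^986=103  1249^987=567  1249^988=541
Found 541 at exponent 988.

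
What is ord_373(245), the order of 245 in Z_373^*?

372

The order of 245 must divide p − 1 = 372 = 2^2 · 3 · 31.
Divisors: 1, 2, 3, 4, 6, 12, 31, 62, 93, 124, 186, 372.
Check each in increasing order: 245^1 ≡ 245;  245^2 ≡ 345;  245^3 ≡ 227;  245^4 ≡ 38;  245^6 ≡ 55;  245^12 ≡ 41;  245^31 ≡ 304;  245^62 ≡ 285;  245^93 ≡ 104;  245^124 ≡ 284;  245^186 ≡ 372;  245^372 ≡ 1.
Smallest exponent giving 1 is 372.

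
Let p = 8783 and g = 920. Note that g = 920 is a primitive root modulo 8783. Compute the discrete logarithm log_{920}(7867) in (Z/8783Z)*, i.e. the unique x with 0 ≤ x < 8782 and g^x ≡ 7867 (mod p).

Baby-step giant-step with m = ceil(sqrt(8782)) = 94.
Baby table (920^j mod 8783 for j=0..93):
  0:1  1:920  2:3232  3:4786  4:2837  5:1489  6:8515  7:8147
  8:3341  9:8453  10:3805  11:4966  12:1560  13:3571  14:478  15:610
  16:7871  17:4128  18:3504  19:319  20:3641  21:3397  22:7275  23:354
  24:709  25:2338  26:7908  27:3036  28:126  29:1741  30:3214  31:5792
  32:6142  33:3171  34:1364  35:7694  36:8165  37:2335  38:5148  39:2123
  40:3334  41:2013  42:7530  43:6596  44:8050  45:1931  46:2354  47:5062
  48:2050  49:6438  50:3218  51:689  52:1504  53:4749  54:3929  55:4867
  56:7093  57:8574  58:946  59:803  60:988  61:4311  62:4987  63:3314
  64:1179  65:4371  66:7489  67:4008  68:7283  69:7714  70:216  71:5494
  72:4255  73:6165  74:6765  75:5436  76:3593  77:3152  78:1450  79:7767
  80:5061  81:1130  82:3206  83:7215  84:6635  85:15  86:5017  87:4565
  88:1526  89:7423  90:4769  91:4763  92:8026  93:6200
Giant step factor: 920^(-94) ≡ 1148 (mod 8783).
Scan 7867·1148^i mod 8783 for i = 0, 1, …:
  i=0: 7867   i=1: 2392   i=2: 5720   i=3: 5659
  i=4: 5895   i=5: 4550   i=6: 6298   i=7: 1695
  i=8: 4817   i=9: 5409     …   i=77: 1909
  i=78: 4565
Match at i=78, j=87: x = 78·94 + 87 = 7419.

7419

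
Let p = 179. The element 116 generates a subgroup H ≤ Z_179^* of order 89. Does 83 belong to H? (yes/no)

83 ∈ ⟨116⟩ iff 83^89 ≡ 1 (mod 179), since |⟨116⟩| = 89.
83^89 mod 179 = 1.
Since 1 = 1, 83 lies in the subgroup.

yes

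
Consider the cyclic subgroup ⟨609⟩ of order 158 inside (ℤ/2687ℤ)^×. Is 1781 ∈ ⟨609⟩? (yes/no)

no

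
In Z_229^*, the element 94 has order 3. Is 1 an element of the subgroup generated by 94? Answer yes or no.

1 ∈ ⟨94⟩ iff 1^3 ≡ 1 (mod 229), since |⟨94⟩| = 3.
1^3 mod 229 = 1.
Since 1 = 1, 1 lies in the subgroup.

yes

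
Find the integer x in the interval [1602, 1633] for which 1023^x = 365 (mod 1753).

1633

Compute 1023^1602 mod 1753 = 153, then multiply by 1023 repeatedly:
  1023^1602=153  1023^1603=502  1023^1604=1670  1023^1605=988  1023^1606=996
  1023^1607=415  1023^1608=319  1023^1609=279  1023^1610=1431  1023^1611=158
  1023^1612=358  1023^1613=1610  1023^1614=963  1023^1615=1716  1023^1616=715
  1023^1617=444  1023^1618=185  1023^1619=1684  1023^1620=1286  1023^1621=828
  1023^1622=345  1023^1623=582  1023^1624=1119  1023^1625=28  1023^1626=596
  1023^1627=1417  1023^1628=1613  1023^1629=526  1023^1630=1680  1023^1631=700
  1023^1632=876  1023^1633=365
Found 365 at exponent 1633.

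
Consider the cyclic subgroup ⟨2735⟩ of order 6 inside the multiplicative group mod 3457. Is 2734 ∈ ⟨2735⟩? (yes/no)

⟨2735⟩ has order 6; its elements mod 3457 are {1, 722, 723, 2734, 2735, 3456}.
2734 is in this set.

yes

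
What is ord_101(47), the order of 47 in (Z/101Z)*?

50

The order of 47 must divide p − 1 = 100 = 2^2 · 5^2.
Divisors: 1, 2, 4, 5, 10, 20, 25, 50, 100.
Check each in increasing order: 47^1 ≡ 47;  47^2 ≡ 88;  47^4 ≡ 68;  47^5 ≡ 65;  47^10 ≡ 84;  47^20 ≡ 87;  47^25 ≡ 100;  47^50 ≡ 1.
Smallest exponent giving 1 is 50.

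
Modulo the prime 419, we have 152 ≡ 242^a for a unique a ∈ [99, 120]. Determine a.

Compute 242^99 mod 419 = 204, then multiply by 242 repeatedly:
  242^99=204  242^100=345  242^101=109  242^102=400  242^103=11
  242^104=148  242^105=201  242^106=38  242^107=397  242^108=123
  242^109=17  242^110=343  242^111=44  242^112=173  242^113=385
  242^114=152
Found 152 at exponent 114.

114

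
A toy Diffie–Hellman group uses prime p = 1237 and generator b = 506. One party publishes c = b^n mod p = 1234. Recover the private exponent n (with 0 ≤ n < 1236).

1178

Baby-step giant-step with m = ceil(sqrt(1236)) = 36.
Baby table (506^j mod 1237 for j=0..35):
  0:1  1:506  2:1214  3:732  4:529  5:482  6:203  7:47
  8:279  9:156  10:1005  11:123  12:388  13:882  14:972  15:743
  16:1147  17:229  18:833  19:918  20:633  21:1152  22:285  23:718
  24:867  25:804  26:1088  27:63  28:953  29:1025  30:347  31:1165
  32:678  33:419  34:487  35:259
Giant step factor: 506^(-36) ≡ 382 (mod 1237).
Scan 1234·382^i mod 1237 for i = 0, 1, …:
  i=0: 1234   i=1: 91   i=2: 126   i=3: 1126
  i=4: 893   i=5: 951   i=6: 841   i=7: 879
  i=8: 551   i=9: 192     …   i=31: 236
  i=32: 1088
Match at i=32, j=26: n = 32·36 + 26 = 1178.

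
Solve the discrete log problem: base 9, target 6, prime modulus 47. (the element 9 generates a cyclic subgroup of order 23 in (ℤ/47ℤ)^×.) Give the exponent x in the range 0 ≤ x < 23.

9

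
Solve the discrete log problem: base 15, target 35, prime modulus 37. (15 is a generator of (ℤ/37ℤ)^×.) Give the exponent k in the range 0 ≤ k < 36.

7

Successive powers of 15 modulo 37:
  15^0=1  15^1=15  15^2=3  15^3=8  15^4=9  15^5=24
  15^6=27  15^7=35
So 15^7 ≡ 35 (mod 37), giving k = 7.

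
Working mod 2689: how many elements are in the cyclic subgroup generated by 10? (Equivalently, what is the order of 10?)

The order of 10 must divide p − 1 = 2688 = 2^7 · 3 · 7.
Divisors: 1, 2, 3, 4, 6, 7, 8, 12, 14, 16, 21, 24, 28, 32, 42, 48, 56, 64, 84, 96, 112, 128, 168, 192, 224, 336, 384, 448, 672, 896, 1344, 2688.
Check each in increasing order: 10^1 ≡ 10;  10^2 ≡ 100;  10^3 ≡ 1000;  10^4 ≡ 1933;  10^6 ≡ 2381;  10^7 ≡ 2298;  10^8 ≡ 1468;  10^12 ≡ 749;  10^14 ≡ 2297;  10^16 ≡ 1135;  10^21 ≡ 2688;  10^24 ≡ 1689;  10^28 ≡ 391;  10^32 ≡ 194;  10^42 ≡ 1.
Smallest exponent giving 1 is 42.

42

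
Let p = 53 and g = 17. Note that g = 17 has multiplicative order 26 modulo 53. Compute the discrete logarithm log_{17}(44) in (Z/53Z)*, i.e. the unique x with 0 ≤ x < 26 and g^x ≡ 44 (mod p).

6

Successive powers of 17 modulo 53:
  17^0=1  17^1=17  17^2=24  17^3=37  17^4=46  17^5=40
  17^6=44
So 17^6 ≡ 44 (mod 53), giving x = 6.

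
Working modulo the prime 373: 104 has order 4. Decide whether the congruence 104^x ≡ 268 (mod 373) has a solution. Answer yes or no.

no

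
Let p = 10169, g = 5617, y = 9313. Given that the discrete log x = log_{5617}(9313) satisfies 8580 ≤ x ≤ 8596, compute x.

Compute 5617^8580 mod 10169 = 4838, then multiply by 5617 repeatedly:
  5617^8580=4838  5617^8581=3478  5617^8582=1277  5617^8583=3764  5617^8584=1037
  5617^8585=8161  5617^8586=8654  5617^8587=1698  5617^8588=9313
Found 9313 at exponent 8588.

8588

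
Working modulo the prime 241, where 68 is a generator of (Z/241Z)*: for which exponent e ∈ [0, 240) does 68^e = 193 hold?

Baby-step giant-step with m = ceil(sqrt(240)) = 16.
Baby table (68^j mod 241 for j=0..15):
  0:1  1:68  2:45  3:168  4:97  5:89  6:27  7:149
  8:10  9:198  10:209  11:234  12:6  13:167  14:29  15:44
Giant step factor: 68^(-16) ≡ 94 (mod 241).
Scan 193·94^i mod 241 for i = 0, 1, …:
  i=0: 193   i=1: 67   i=2: 32   i=3: 116
  i=4: 59   i=5: 3   i=6: 41   i=7: 239
  i=8: 53   i=9: 162   i=10: 45
Match at i=10, j=2: e = 10·16 + 2 = 162.

162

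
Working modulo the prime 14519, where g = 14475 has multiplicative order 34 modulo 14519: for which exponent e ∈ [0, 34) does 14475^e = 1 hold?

Successive powers of 14475 modulo 14519:
  14475^0=1
So 14475^0 ≡ 1 (mod 14519), giving e = 0.

0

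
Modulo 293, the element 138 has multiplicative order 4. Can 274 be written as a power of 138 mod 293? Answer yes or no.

no

⟨138⟩ has order 4; its elements mod 293 are {1, 138, 155, 292}.
274 is not in this set.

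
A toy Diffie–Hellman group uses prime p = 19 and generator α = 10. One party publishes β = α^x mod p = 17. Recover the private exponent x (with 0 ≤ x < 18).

8

Successive powers of 10 modulo 19:
  10^0=1  10^1=10  10^2=5  10^3=12  10^4=6  10^5=3
  10^6=11  10^7=15  10^8=17
So 10^8 ≡ 17 (mod 19), giving x = 8.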